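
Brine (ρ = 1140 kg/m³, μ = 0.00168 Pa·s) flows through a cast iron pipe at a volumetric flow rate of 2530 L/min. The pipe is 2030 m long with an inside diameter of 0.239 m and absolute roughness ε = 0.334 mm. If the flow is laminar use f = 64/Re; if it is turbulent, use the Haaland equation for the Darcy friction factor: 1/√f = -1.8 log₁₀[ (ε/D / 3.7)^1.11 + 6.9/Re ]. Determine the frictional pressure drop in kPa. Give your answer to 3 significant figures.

ΔP ≈ 96.9 kPa

Q = 2530 L/min = 2530/60000 = 0.04217 m³/s.
Cross-sectional area A = πD²/4 = π(0.239)²/4 = 0.04486 m²; mean velocity V = Q/A = 0.04217/0.04486 = 0.9399 m/s.
Reynolds number Re = ρVD/μ = 1140 · 0.9399 · 0.239 / 0.00168 = 1.524e+05.
Re > 4000 → turbulent. Relative roughness ε/D = 0.000334/0.239 = 0.0014. Haaland: 1/√f = -1.8 log₁₀[(0.0014/3.7)^1.11 + 6.9/1.524e+05] = -1.8 log₁₀[0.000159 + 4.53e-05] = 6.643, so f = 0.02266.
Darcy-Weisbach: ΔP = f(L/D)(ρV²/2) = 0.02266·(2030/0.239)·(1140·0.9399²/2) = 0.02266·8494·503.5 = 9.693e+04 Pa.
ΔP = 9.693e+04 Pa = 96.9 kPa.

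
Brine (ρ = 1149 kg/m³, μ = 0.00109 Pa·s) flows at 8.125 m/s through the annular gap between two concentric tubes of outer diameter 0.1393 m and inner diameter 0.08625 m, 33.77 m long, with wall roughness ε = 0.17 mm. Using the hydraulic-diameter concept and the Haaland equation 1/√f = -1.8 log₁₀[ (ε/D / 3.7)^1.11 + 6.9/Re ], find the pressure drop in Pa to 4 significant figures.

Hydraulic diameter D_h = 4A/P = D_o - D_i = 0.1393 - 0.08625 = 0.05305 m.
Re = ρVD_h/μ = 1149·8.125·0.05305/0.00109 = 4.544e+05.
ε/D_h = 0.00017/0.05305 = 0.0032; Haaland gives 1/√f = -1.8 log₁₀[0.000399+1.52e-05] = 6.09, so f = 0.02697.
ΔP = f(L/D_h)(ρV²/2) = 0.02697·33.77/0.05305·3.793e+04 = 6.511e+05 Pa.

ΔP ≈ 651100 Pa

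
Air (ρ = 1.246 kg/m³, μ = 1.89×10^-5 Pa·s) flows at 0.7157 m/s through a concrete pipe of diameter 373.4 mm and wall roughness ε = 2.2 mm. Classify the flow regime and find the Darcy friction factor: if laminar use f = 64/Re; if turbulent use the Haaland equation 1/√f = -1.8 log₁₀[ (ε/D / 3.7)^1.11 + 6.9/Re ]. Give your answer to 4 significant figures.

f ≈ 0.03596

Re = ρVD/μ = 1.246·0.7157·0.3734/1.89e-05 = 1.762e+04.
Re > 4000 → turbulent. ε/D = 0.0022/0.3734 = 0.00589; Haaland: 1/√f = -1.8 log₁₀[0.000784 + 0.000392] = 5.274, so f = 0.03596.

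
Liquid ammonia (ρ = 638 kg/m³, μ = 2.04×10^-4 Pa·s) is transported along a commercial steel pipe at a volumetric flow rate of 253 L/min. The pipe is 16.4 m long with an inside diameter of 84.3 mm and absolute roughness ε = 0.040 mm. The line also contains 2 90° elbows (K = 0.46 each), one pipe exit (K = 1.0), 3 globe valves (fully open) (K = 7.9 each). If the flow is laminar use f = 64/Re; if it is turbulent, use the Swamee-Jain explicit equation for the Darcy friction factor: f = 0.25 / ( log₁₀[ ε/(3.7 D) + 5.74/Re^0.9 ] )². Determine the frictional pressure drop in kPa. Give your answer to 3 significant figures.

ΔP ≈ 5.33 kPa

Q = 253 L/min = 253/60000 = 0.004217 m³/s.
Cross-sectional area A = πD²/4 = π(0.0843)²/4 = 0.005581 m²; mean velocity V = Q/A = 0.004217/0.005581 = 0.7555 m/s.
Reynolds number Re = ρVD/μ = 638 · 0.7555 · 0.0843 / 0.000204 = 1.992e+05.
Re > 4000 → turbulent. Relative roughness ε/D = 4e-05/0.0843 = 0.000474. Swamee-Jain: f = 0.25/(log₁₀[0.000474/3.7 + 5.74/1.992e+05^0.9])² = 0.25/(log₁₀[0.000128 + 9.76e-05])² = 0.25/(-3.646)² = 0.01881.
Total minor-loss coefficient ΣK = 2·0.46 + 1·1 + 3·7.9 = 25.6.
ΔP = [f·L/D + ΣK]·(ρV²/2) = [0.01881·16.4/0.0843 + 25.6]·(638·0.7555²/2) = [3.658 + 25.6]·182.1 = 5331 Pa.
ΔP = 5331 Pa = 5.33 kPa.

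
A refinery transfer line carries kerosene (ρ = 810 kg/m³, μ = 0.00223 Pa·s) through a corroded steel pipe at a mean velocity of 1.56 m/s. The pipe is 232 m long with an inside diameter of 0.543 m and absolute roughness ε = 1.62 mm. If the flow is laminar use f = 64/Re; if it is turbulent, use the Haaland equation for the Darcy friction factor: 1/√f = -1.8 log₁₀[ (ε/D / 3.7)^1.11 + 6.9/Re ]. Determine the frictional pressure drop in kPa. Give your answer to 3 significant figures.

ΔP ≈ 11.2 kPa

Reynolds number Re = ρVD/μ = 810 · 1.56 · 0.543 / 0.00223 = 3.077e+05.
Re > 4000 → turbulent. Relative roughness ε/D = 0.00162/0.543 = 0.00298. Haaland: 1/√f = -1.8 log₁₀[(0.00298/3.7)^1.11 + 6.9/3.077e+05] = -1.8 log₁₀[0.000368 + 2.24e-05] = 6.135, so f = 0.02657.
Darcy-Weisbach: ΔP = f(L/D)(ρV²/2) = 0.02657·(232/0.543)·(810·1.56²/2) = 0.02657·427.3·985.6 = 1.119e+04 Pa.
ΔP = 1.119e+04 Pa = 11.2 kPa.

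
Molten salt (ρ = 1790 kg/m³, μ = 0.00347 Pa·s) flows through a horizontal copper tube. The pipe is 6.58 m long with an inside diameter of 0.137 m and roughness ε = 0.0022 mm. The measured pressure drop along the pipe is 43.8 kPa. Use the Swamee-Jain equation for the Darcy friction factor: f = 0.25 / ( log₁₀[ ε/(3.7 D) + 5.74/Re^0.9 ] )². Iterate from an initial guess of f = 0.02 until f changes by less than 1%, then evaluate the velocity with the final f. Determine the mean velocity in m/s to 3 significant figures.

V ≈ 8.90 m/s

Rearranging Darcy-Weisbach: V = √(2·ΔP·D/(f·L·ρ)). With ε/D = 2.2e-06/0.137 = 1.61e-05, iterate starting from f = 0.02:
  f = 0.02 → V = √(2·4.38e+04·0.137/(0.02·6.58·1790)) = 7.138 m/s; Re = ρVD/μ = 5.044e+05; f → 0.01333
  f = 0.01333 → V = 8.744 m/s; Re = 6.18e+05; f → 0.0129
  f = 0.0129 → V = 8.888 m/s; Re = 6.281e+05; f → 0.01287
Converged (Δf/f < 1%). With the final f = 0.01287: V = √(2·4.38e+04·0.137/(0.01287·6.58·1790)) = 8.899 m/s.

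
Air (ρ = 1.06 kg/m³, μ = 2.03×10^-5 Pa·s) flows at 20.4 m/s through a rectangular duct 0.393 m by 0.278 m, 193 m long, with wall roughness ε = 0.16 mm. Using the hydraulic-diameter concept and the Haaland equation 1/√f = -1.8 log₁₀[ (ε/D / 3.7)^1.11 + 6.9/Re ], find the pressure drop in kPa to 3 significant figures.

Hydraulic diameter D_h = 4A/P = 4·(0.393·0.278)/(2·(0.393+0.278)) = 0.437/1.342 = 0.3256 m.
Re = ρVD_h/μ = 1.06·20.4·0.3256/2.03e-05 = 3.469e+05.
ε/D_h = 0.00016/0.3256 = 0.000491; Haaland gives 1/√f = -1.8 log₁₀[4.97e-05+1.99e-05] = 7.483, so f = 0.01786.
ΔP = f(L/D_h)(ρV²/2) = 0.01786·193/0.3256·220.6 = 2335 Pa.
ΔP = 2.33 kPa.

ΔP ≈ 2.33 kPa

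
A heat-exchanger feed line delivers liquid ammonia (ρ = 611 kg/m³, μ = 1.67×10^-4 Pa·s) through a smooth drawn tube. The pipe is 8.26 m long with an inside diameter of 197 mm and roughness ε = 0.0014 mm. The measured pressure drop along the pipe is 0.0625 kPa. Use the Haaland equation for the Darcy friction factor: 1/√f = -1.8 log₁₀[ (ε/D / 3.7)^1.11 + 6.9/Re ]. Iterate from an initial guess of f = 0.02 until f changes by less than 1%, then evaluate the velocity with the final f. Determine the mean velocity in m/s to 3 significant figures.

Rearranging Darcy-Weisbach: V = √(2·ΔP·D/(f·L·ρ)). With ε/D = 1.4e-06/0.197 = 7.11e-06, iterate starting from f = 0.02:
  f = 0.02 → V = √(2·62.5·0.197/(0.02·8.26·611)) = 0.4939 m/s; Re = ρVD/μ = 3.56e+05; f → 0.01396
  f = 0.01396 → V = 0.5913 m/s; Re = 4.262e+05; f → 0.01352
  f = 0.01352 → V = 0.6009 m/s; Re = 4.331e+05; f → 0.01348
Converged (Δf/f < 1%). With the final f = 0.01348: V = √(2·62.5·0.197/(0.01348·8.26·611)) = 0.6017 m/s.

V ≈ 0.602 m/s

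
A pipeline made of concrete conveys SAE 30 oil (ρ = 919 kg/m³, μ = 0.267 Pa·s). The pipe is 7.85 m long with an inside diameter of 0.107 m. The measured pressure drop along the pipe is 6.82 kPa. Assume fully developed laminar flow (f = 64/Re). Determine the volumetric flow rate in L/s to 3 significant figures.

For laminar flow, f = 64/Re with Re = ρVD/μ, so Darcy-Weisbach reduces to ΔP = 32μLV/D². Solving for V: V = ΔP·D²/(32μL) = 6820·(0.107)²/(32·0.267·7.85) = 1.164 m/s.
Check: Re = ρVD/μ = 919·1.164·0.107/0.267 = 428.8 < 2300, so the laminar assumption holds.
Q = V·A = 1.164·(π/4·0.107²) = 0.01047 m³/s = 10.5 L/s.

Q ≈ 10.5 L/s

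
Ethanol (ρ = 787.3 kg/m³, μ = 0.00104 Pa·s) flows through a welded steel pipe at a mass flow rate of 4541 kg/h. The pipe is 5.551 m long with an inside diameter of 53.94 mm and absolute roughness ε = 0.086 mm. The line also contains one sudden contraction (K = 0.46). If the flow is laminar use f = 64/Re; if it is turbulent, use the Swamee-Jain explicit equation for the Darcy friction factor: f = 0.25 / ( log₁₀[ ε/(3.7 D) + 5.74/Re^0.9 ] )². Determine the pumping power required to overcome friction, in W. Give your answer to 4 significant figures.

ṁ = 4541 kg/h = 4541/3600 = 1.261 kg/s.
A = πD²/4 = π(0.05394)²/4 = 0.002285 m²; mean velocity V = ṁ/(ρA) = 1.261/(787.3 · 0.002285) = 0.7011 m/s.
Reynolds number Re = ρVD/μ = 787.3 · 0.7011 · 0.05394 / 0.00104 = 2.863e+04.
Re > 4000 → turbulent. Relative roughness ε/D = 8.6e-05/0.05394 = 0.00159. Swamee-Jain: f = 0.25/(log₁₀[0.00159/3.7 + 5.74/2.863e+04^0.9])² = 0.25/(log₁₀[0.000431 + 0.000559])² = 0.25/(-3.004)² = 0.0277.
Total minor-loss coefficient ΣK = 1·0.46 = 0.46.
ΔP = [f·L/D + ΣK]·(ρV²/2) = [0.0277·5.551/0.05394 + 0.46]·(787.3·0.7011²/2) = [2.851 + 0.46]·193.5 = 640.6 Pa.
Q = ṁ/ρ = 1.261/787.3 = 0.001602 m³/s.
Pumping power P = QΔP = 0.001602·640.6 = 1.0264 W = 1.026 W.

P ≈ 1.026 W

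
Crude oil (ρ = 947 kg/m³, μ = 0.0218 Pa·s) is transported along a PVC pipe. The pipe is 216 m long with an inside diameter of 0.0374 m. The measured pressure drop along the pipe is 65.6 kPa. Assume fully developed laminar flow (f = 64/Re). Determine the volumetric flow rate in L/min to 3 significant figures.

For laminar flow, f = 64/Re with Re = ρVD/μ, so Darcy-Weisbach reduces to ΔP = 32μLV/D². Solving for V: V = ΔP·D²/(32μL) = 6.56e+04·(0.0374)²/(32·0.0218·216) = 0.609 m/s.
Check: Re = ρVD/μ = 947·0.609·0.0374/0.0218 = 989.4 < 2300, so the laminar assumption holds.
Q = V·A = 0.609·(π/4·0.0374²) = 0.000669 m³/s = 40.1 L/min.

Q ≈ 40.1 L/min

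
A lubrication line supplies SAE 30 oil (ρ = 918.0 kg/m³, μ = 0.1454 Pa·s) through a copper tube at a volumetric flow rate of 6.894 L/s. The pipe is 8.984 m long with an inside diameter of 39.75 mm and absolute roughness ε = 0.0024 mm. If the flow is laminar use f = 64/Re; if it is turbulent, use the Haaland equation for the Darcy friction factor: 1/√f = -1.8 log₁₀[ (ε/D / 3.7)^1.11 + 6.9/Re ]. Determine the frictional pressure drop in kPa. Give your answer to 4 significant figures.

ΔP ≈ 147.0 kPa

Q = 6.894 L/s = 6.894/1000 = 0.006894 m³/s.
Cross-sectional area A = πD²/4 = π(0.03975)²/4 = 0.001241 m²; mean velocity V = Q/A = 0.006894/0.001241 = 5.555 m/s.
Reynolds number Re = ρVD/μ = 918 · 5.555 · 0.03975 / 0.145 = 1394.
Re < 2300 → laminar flow, so f = 64/Re = 64/1394 = 0.0459 (the turbulent correlation is not needed).
Darcy-Weisbach: ΔP = f(L/D)(ρV²/2) = 0.0459·(8.984/0.03975)·(918·5.555²/2) = 0.0459·226·1.417e+04 = 1.47e+05 Pa.
ΔP = 1.47e+05 Pa = 147.0 kPa.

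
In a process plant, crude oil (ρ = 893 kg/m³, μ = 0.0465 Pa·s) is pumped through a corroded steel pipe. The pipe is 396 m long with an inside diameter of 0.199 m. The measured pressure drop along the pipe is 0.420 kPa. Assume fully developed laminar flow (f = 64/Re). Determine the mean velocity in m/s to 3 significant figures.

For laminar flow, f = 64/Re with Re = ρVD/μ, so Darcy-Weisbach reduces to ΔP = 32μLV/D². Solving for V: V = ΔP·D²/(32μL) = 420·(0.199)²/(32·0.0465·396) = 0.02823 m/s.
Check: Re = ρVD/μ = 893·0.02823·0.199/0.0465 = 107.9 < 2300, so the laminar assumption holds.

V ≈ 0.0282 m/s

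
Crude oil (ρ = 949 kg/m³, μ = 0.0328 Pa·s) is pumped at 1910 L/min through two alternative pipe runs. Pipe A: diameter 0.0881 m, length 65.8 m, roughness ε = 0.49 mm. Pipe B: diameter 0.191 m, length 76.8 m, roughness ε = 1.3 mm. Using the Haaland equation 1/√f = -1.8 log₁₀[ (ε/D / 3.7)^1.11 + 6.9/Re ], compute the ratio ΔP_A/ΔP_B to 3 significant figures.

ΔP_A/ΔP_B ≈ 35.3

Pipe A: V = Q/A = 0.03183/0.006096 = 5.222 m/s; Re = 1.331e+04; ε/D = 0.00556; Haaland → f = 0.03665; ΔP_A = f(L/D)(ρV²/2) = 3.542e+05 Pa.
Pipe B: V = Q/A = 0.03183/0.02865 = 1.111 m/s; Re = 6140; ε/D = 0.00681; Haaland → f = 0.04267; ΔP_B = f(L/D)(ρV²/2) = 1.005e+04 Pa.
ΔP_A/ΔP_B = 3.542e+05/1.005e+04 = 35.3.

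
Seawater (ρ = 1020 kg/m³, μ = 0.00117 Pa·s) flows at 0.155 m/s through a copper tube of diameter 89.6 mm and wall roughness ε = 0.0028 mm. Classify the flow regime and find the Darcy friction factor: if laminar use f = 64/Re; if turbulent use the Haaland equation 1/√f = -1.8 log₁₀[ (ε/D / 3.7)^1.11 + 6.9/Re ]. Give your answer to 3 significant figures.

Re = ρVD/μ = 1020·0.155·0.0896/0.00117 = 1.211e+04.
Re > 4000 → turbulent. ε/D = 2.8e-06/0.0896 = 3.13e-05; Haaland: 1/√f = -1.8 log₁₀[2.34e-06 + 0.00057] = 5.836, so f = 0.02936.

f ≈ 0.0294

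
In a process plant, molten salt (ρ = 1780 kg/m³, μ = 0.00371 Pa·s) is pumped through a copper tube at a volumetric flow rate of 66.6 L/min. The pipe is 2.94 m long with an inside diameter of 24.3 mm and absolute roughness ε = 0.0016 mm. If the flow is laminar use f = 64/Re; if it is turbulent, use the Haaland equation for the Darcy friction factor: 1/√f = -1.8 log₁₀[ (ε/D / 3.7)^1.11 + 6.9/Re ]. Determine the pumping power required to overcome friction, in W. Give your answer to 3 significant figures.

Q = 66.6 L/min = 66.6/60000 = 0.00111 m³/s.
Cross-sectional area A = πD²/4 = π(0.0243)²/4 = 0.0004638 m²; mean velocity V = Q/A = 0.00111/0.0004638 = 2.393 m/s.
Reynolds number Re = ρVD/μ = 1780 · 2.393 · 0.0243 / 0.00371 = 2.79e+04.
Re > 4000 → turbulent. Relative roughness ε/D = 1.6e-06/0.0243 = 6.58e-05. Haaland: 1/√f = -1.8 log₁₀[(6.58e-05/3.7)^1.11 + 6.9/2.79e+04] = -1.8 log₁₀[5.34e-06 + 0.000247] = 6.476, so f = 0.02385.
Darcy-Weisbach: ΔP = f(L/D)(ρV²/2) = 0.02385·(2.94/0.0243)·(1780·2.393²/2) = 0.02385·121·5098 = 1.471e+04 Pa.
Pumping power P = QΔP = 0.00111·1.471e+04 = 16.33 W = 16.3 W.

P ≈ 16.3 W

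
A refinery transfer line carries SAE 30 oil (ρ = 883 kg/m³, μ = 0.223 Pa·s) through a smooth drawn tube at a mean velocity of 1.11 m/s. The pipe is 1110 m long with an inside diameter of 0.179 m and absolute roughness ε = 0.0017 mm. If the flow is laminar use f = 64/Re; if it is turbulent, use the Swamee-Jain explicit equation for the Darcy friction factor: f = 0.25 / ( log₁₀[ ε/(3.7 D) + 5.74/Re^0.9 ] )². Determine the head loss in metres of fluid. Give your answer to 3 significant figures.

Reynolds number Re = ρVD/μ = 883 · 1.11 · 0.179 / 0.223 = 786.7.
Re < 2300 → laminar flow, so f = 64/Re = 64/786.7 = 0.08135 (the turbulent correlation is not needed).
Darcy-Weisbach: ΔP = f(L/D)(ρV²/2) = 0.08135·(1110/0.179)·(883·1.11²/2) = 0.08135·6201·544 = 2.744e+05 Pa.
Head loss h_f = ΔP/(ρg) = 2.744e+05/(883·9.81) = 31.7 m.

h_f ≈ 31.7 m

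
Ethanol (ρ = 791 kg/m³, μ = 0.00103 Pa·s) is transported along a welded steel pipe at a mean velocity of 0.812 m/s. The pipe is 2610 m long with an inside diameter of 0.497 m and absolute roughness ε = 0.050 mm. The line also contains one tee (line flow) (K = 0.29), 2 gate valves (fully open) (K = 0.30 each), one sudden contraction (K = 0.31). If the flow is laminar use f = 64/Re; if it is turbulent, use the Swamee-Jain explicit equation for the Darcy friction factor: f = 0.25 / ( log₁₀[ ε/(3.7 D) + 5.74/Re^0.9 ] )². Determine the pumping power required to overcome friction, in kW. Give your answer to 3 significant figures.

P ≈ 3.37 kW

Reynolds number Re = ρVD/μ = 791 · 0.812 · 0.497 / 0.00103 = 3.099e+05.
Re > 4000 → turbulent. Relative roughness ε/D = 5e-05/0.497 = 0.000101. Swamee-Jain: f = 0.25/(log₁₀[0.000101/3.7 + 5.74/3.099e+05^0.9])² = 0.25/(log₁₀[2.72e-05 + 6.56e-05])² = 0.25/(-4.033)² = 0.01537.
Total minor-loss coefficient ΣK = 1·0.29 + 2·0.3 + 1·0.31 = 1.2.
ΔP = [f·L/D + ΣK]·(ρV²/2) = [0.01537·2610/0.497 + 1.2]·(791·0.812²/2) = [80.73 + 1.2]·260.8 = 2.137e+04 Pa.
Q = V·A = 0.812·0.194 = 0.1575 m³/s.
Pumping power P = QΔP = 0.1575·2.137e+04 = 3366 W = 3.37 kW.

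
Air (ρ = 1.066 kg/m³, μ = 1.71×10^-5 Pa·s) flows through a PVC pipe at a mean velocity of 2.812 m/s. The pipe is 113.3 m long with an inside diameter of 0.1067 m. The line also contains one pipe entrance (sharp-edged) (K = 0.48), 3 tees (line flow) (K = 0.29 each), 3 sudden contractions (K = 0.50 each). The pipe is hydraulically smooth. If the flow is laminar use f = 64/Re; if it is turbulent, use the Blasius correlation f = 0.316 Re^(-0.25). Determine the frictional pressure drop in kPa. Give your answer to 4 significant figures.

ΔP ≈ 0.1329 kPa

Reynolds number Re = ρVD/μ = 1.066 · 2.812 · 0.1067 / 1.71e-05 = 1.87e+04.
Re > 4000 → turbulent. Smooth-pipe (Blasius): f = 0.316 Re^(-0.25) = 0.316/(1.87e+04)^0.25 = 0.02702.
Total minor-loss coefficient ΣK = 1·0.48 + 3·0.29 + 3·0.5 = 2.85.
ΔP = [f·L/D + ΣK]·(ρV²/2) = [0.02702·113.3/0.1067 + 2.85]·(1.066·2.812²/2) = [28.69 + 2.85]·4.215 = 132.9 Pa.
ΔP = 132.9 Pa = 0.1329 kPa.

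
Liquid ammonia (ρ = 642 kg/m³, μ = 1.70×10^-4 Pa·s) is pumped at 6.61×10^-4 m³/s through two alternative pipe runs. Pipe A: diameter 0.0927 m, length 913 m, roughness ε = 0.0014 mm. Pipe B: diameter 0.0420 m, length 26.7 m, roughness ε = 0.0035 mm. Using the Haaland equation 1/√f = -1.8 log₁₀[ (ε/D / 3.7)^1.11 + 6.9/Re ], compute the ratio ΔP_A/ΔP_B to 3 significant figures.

Pipe A: V = Q/A = 0.000661/0.006749 = 0.09794 m/s; Re = 3.429e+04; ε/D = 1.51e-05; Haaland → f = 0.02262; ΔP_A = f(L/D)(ρV²/2) = 685.9 Pa.
Pipe B: V = Q/A = 0.000661/0.001385 = 0.4771 m/s; Re = 7.567e+04; ε/D = 8.33e-05; Haaland → f = 0.01921; ΔP_B = f(L/D)(ρV²/2) = 892.4 Pa.
ΔP_A/ΔP_B = 685.9/892.4 = 0.769.

ΔP_A/ΔP_B ≈ 0.769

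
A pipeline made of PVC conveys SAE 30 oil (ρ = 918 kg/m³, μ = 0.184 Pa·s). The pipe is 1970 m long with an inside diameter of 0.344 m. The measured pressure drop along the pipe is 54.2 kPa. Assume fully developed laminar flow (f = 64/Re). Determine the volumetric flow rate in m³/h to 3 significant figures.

Q ≈ 185 m³/h

For laminar flow, f = 64/Re with Re = ρVD/μ, so Darcy-Weisbach reduces to ΔP = 32μLV/D². Solving for V: V = ΔP·D²/(32μL) = 5.42e+04·(0.344)²/(32·0.184·1970) = 0.5529 m/s.
Check: Re = ρVD/μ = 918·0.5529·0.344/0.184 = 949 < 2300, so the laminar assumption holds.
Q = V·A = 0.5529·(π/4·0.344²) = 0.05139 m³/s = 185 m³/h.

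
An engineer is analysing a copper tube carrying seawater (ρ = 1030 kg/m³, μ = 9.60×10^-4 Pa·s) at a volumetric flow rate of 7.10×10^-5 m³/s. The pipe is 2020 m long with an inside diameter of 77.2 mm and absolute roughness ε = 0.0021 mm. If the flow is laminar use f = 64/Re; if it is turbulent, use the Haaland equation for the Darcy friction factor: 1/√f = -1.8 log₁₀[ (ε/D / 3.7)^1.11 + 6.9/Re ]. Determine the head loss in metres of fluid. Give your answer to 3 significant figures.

h_f ≈ 0.0156 m

Cross-sectional area A = πD²/4 = π(0.0772)²/4 = 0.004681 m²; mean velocity V = Q/A = 7.1e-05/0.004681 = 0.01517 m/s.
Reynolds number Re = ρVD/μ = 1030 · 0.01517 · 0.0772 / 0.00096 = 1256.
Re < 2300 → laminar flow, so f = 64/Re = 64/1256 = 0.05094 (the turbulent correlation is not needed).
Darcy-Weisbach: ΔP = f(L/D)(ρV²/2) = 0.05094·(2020/0.0772)·(1030·0.01517²/2) = 0.05094·2.617e+04·0.1185 = 157.9 Pa.
Head loss h_f = ΔP/(ρg) = 157.9/(1030·9.81) = 0.0156 m.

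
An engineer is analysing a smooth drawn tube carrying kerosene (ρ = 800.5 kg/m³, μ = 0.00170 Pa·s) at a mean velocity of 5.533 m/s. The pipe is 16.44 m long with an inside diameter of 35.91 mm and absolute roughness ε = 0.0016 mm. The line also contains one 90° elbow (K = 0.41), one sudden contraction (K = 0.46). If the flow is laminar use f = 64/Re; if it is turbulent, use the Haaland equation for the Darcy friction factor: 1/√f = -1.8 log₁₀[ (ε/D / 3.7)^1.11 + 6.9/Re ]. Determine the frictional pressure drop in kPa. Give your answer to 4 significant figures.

ΔP ≈ 113.0 kPa

Reynolds number Re = ρVD/μ = 800.5 · 5.533 · 0.03591 / 0.0017 = 9.356e+04.
Re > 4000 → turbulent. Relative roughness ε/D = 1.6e-06/0.03591 = 4.46e-05. Haaland: 1/√f = -1.8 log₁₀[(4.46e-05/3.7)^1.11 + 6.9/9.356e+04] = -1.8 log₁₀[3.46e-06 + 7.37e-05] = 7.402, so f = 0.01825.
Total minor-loss coefficient ΣK = 1·0.41 + 1·0.46 = 0.87.
ΔP = [f·L/D + ΣK]·(ρV²/2) = [0.01825·16.44/0.03591 + 0.87]·(800.5·5.533²/2) = [8.355 + 0.87]·1.225e+04 = 1.13e+05 Pa.
ΔP = 1.13e+05 Pa = 113.0 kPa.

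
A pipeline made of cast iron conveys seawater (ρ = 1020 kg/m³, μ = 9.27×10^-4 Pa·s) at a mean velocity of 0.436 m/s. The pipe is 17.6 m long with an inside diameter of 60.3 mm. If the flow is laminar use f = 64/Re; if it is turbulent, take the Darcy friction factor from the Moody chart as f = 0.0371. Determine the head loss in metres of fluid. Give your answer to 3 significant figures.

Reynolds number Re = ρVD/μ = 1020 · 0.436 · 0.0603 / 0.000927 = 2.893e+04.
Re > 4000 → turbulent; use the Moody-chart value f = 0.0371.
Darcy-Weisbach: ΔP = f(L/D)(ρV²/2) = 0.0371·(17.6/0.0603)·(1020·0.436²/2) = 0.0371·291.9·96.95 = 1050 Pa.
Head loss h_f = ΔP/(ρg) = 1050/(1020·9.81) = 0.105 m.

h_f ≈ 0.105 m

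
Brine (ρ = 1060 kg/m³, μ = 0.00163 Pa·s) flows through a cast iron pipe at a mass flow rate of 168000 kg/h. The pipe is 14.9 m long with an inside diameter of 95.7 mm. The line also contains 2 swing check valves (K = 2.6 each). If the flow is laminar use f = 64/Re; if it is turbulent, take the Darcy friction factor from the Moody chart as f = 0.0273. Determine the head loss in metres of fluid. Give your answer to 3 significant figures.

h_f ≈ 18.0 m

ṁ = 168000 kg/h = 168000/3600 = 46.67 kg/s.
A = πD²/4 = π(0.0957)²/4 = 0.007193 m²; mean velocity V = ṁ/(ρA) = 46.67/(1060 · 0.007193) = 6.121 m/s.
Reynolds number Re = ρVD/μ = 1060 · 6.121 · 0.0957 / 0.00163 = 3.809e+05.
Re > 4000 → turbulent; use the Moody-chart value f = 0.0273.
Total minor-loss coefficient ΣK = 2·2.6 = 5.2.
ΔP = [f·L/D + ΣK]·(ρV²/2) = [0.0273·14.9/0.0957 + 5.2]·(1060·6.121²/2) = [4.25 + 5.2]·1.985e+04 = 1.876e+05 Pa.
Head loss h_f = ΔP/(ρg) = 1.876e+05/(1060·9.81) = 18.0 m.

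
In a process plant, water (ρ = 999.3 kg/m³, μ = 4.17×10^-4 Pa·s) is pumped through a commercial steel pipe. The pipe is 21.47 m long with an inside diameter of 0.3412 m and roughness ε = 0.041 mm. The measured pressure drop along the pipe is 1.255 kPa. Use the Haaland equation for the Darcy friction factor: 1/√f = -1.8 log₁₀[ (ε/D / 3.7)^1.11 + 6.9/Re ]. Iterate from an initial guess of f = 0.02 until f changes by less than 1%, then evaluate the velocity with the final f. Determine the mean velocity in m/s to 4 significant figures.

V ≈ 1.732 m/s

Rearranging Darcy-Weisbach: V = √(2·ΔP·D/(f·L·ρ)). With ε/D = 4.1e-05/0.3412 = 0.00012, iterate starting from f = 0.02:
  f = 0.02 → V = √(2·1255·0.3412/(0.02·21.47·999.3)) = 1.413 m/s; Re = ρVD/μ = 1.155e+06; f → 0.01348
  f = 0.01348 → V = 1.721 m/s; Re = 1.407e+06; f → 0.01331
  f = 0.01331 → V = 1.731 m/s; Re = 1.416e+06; f → 0.01331
Converged (Δf/f < 1%). With the final f = 0.01331: V = √(2·1255·0.3412/(0.01331·21.47·999.3)) = 1.732 m/s.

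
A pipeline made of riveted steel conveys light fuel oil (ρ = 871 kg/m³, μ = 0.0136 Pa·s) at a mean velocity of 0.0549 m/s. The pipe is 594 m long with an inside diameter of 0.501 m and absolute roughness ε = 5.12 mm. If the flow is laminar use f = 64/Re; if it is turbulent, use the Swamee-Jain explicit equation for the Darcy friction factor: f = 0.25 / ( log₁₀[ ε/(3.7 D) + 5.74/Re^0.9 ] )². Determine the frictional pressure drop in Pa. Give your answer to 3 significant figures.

ΔP ≈ 56.5 Pa

Reynolds number Re = ρVD/μ = 871 · 0.0549 · 0.501 / 0.0136 = 1762.
Re < 2300 → laminar flow, so f = 64/Re = 64/1762 = 0.03633 (the turbulent correlation is not needed).
Darcy-Weisbach: ΔP = f(L/D)(ρV²/2) = 0.03633·(594/0.501)·(871·0.0549²/2) = 0.03633·1186·1.313 = 56.54 Pa.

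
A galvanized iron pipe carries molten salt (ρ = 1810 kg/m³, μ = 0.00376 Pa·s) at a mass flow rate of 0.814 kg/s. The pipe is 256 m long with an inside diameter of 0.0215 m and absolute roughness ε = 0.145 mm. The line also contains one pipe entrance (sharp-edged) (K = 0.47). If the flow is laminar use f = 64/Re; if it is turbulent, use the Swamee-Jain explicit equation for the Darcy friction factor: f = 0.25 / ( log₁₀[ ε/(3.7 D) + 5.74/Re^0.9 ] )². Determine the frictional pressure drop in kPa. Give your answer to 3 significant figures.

ΔP ≈ 648 kPa

A = πD²/4 = π(0.0215)²/4 = 0.0003631 m²; mean velocity V = ṁ/(ρA) = 0.814/(1810 · 0.0003631) = 1.239 m/s.
Reynolds number Re = ρVD/μ = 1810 · 1.239 · 0.0215 / 0.00376 = 1.282e+04.
Re > 4000 → turbulent. Relative roughness ε/D = 0.000145/0.0215 = 0.00674. Swamee-Jain: f = 0.25/(log₁₀[0.00674/3.7 + 5.74/1.282e+04^0.9])² = 0.25/(log₁₀[0.00182 + 0.00115])² = 0.25/(-2.526)² = 0.03917.
Total minor-loss coefficient ΣK = 1·0.47 = 0.47.
ΔP = [f·L/D + ΣK]·(ρV²/2) = [0.03917·256/0.0215 + 0.47]·(1810·1.239²/2) = [466.4 + 0.47]·1389 = 6.483e+05 Pa.
ΔP = 6.483e+05 Pa = 648 kPa.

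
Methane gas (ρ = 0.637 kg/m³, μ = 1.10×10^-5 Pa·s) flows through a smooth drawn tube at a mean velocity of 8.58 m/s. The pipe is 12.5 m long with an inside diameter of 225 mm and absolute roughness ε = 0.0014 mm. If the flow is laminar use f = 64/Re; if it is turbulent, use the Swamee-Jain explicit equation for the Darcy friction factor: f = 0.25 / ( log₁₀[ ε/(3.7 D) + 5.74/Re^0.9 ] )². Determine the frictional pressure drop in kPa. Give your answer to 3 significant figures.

ΔP ≈ 0.0228 kPa

Reynolds number Re = ρVD/μ = 0.637 · 8.58 · 0.225 / 1.1e-05 = 1.118e+05.
Re > 4000 → turbulent. Relative roughness ε/D = 1.4e-06/0.225 = 6.22e-06. Swamee-Jain: f = 0.25/(log₁₀[6.22e-06/3.7 + 5.74/1.118e+05^0.9])² = 0.25/(log₁₀[1.68e-06 + 0.000164])² = 0.25/(-3.78)² = 0.01749.
Darcy-Weisbach: ΔP = f(L/D)(ρV²/2) = 0.01749·(12.5/0.225)·(0.637·8.58²/2) = 0.01749·55.56·23.45 = 22.79 Pa.
ΔP = 22.79 Pa = 0.0228 kPa.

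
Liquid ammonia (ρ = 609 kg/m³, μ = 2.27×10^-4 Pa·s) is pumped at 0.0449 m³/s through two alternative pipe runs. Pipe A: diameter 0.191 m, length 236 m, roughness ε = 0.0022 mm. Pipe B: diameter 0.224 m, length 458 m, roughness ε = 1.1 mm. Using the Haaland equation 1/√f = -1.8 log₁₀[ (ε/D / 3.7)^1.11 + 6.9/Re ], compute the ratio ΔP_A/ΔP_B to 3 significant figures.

Pipe A: V = Q/A = 0.0449/0.02865 = 1.567 m/s; Re = 8.03e+05; ε/D = 1.15e-05; Haaland → f = 0.01221; ΔP_A = f(L/D)(ρV²/2) = 1.128e+04 Pa.
Pipe B: V = Q/A = 0.0449/0.03941 = 1.139 m/s; Re = 6.847e+05; ε/D = 0.00491; Haaland → f = 0.03039; ΔP_B = f(L/D)(ρV²/2) = 2.456e+04 Pa.
ΔP_A/ΔP_B = 1.128e+04/2.456e+04 = 0.459.

ΔP_A/ΔP_B ≈ 0.459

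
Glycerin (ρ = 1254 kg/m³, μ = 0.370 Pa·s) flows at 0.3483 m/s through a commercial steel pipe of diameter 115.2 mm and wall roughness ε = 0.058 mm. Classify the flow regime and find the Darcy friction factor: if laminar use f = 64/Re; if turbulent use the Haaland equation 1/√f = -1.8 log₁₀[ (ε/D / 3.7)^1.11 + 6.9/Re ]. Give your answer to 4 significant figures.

f ≈ 0.4706

Re = ρVD/μ = 1254·0.3483·0.1152/0.37 = 136.
Re < 2300 → laminar, so f = 64/Re = 0.4706 (roughness is irrelevant in laminar flow).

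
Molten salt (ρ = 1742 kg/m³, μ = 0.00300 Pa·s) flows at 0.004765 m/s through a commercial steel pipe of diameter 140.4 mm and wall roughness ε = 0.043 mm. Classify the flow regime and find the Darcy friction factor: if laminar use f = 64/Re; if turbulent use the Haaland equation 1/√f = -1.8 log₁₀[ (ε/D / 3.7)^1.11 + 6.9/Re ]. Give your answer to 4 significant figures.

Re = ρVD/μ = 1742·0.004765·0.1404/0.003 = 388.5.
Re < 2300 → laminar, so f = 64/Re = 0.1647 (roughness is irrelevant in laminar flow).

f ≈ 0.1647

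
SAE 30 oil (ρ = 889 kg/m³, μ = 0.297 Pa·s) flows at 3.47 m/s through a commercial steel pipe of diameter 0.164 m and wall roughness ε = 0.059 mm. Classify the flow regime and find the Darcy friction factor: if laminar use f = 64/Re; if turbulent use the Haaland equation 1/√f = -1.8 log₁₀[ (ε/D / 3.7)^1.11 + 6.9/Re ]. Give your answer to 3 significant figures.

Re = ρVD/μ = 889·3.47·0.164/0.297 = 1703.
Re < 2300 → laminar, so f = 64/Re = 0.03757 (roughness is irrelevant in laminar flow).

f ≈ 0.0376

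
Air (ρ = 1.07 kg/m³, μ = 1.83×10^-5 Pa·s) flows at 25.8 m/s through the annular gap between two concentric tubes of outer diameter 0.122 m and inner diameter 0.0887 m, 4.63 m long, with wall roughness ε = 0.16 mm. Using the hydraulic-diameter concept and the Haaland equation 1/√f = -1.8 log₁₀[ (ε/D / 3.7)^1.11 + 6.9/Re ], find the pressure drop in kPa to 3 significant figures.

ΔP ≈ 1.57 kPa

Hydraulic diameter D_h = 4A/P = D_o - D_i = 0.122 - 0.0887 = 0.0333 m.
Re = ρVD_h/μ = 1.07·25.8·0.0333/1.83e-05 = 5.023e+04.
ε/D_h = 0.00016/0.0333 = 0.0048; Haaland gives 1/√f = -1.8 log₁₀[0.000625+0.000137] = 5.612, so f = 0.03175.
ΔP = f(L/D_h)(ρV²/2) = 0.03175·4.63/0.0333·356.1 = 1572 Pa.
ΔP = 1.57 kPa.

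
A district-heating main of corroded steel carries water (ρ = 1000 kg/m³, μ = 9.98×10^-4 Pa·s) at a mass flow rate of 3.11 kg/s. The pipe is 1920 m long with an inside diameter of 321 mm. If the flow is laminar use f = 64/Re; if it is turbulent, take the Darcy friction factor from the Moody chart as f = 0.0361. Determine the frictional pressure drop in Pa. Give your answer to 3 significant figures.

A = πD²/4 = π(0.321)²/4 = 0.08093 m²; mean velocity V = ṁ/(ρA) = 3.11/(1000 · 0.08093) = 0.03843 m/s.
Reynolds number Re = ρVD/μ = 1000 · 0.03843 · 0.321 / 0.000998 = 1.236e+04.
Re > 4000 → turbulent; use the Moody-chart value f = 0.0361.
Darcy-Weisbach: ΔP = f(L/D)(ρV²/2) = 0.0361·(1920/0.321)·(1000·0.03843²/2) = 0.0361·5981·0.7384 = 159.4 Pa.

ΔP ≈ 159 Pa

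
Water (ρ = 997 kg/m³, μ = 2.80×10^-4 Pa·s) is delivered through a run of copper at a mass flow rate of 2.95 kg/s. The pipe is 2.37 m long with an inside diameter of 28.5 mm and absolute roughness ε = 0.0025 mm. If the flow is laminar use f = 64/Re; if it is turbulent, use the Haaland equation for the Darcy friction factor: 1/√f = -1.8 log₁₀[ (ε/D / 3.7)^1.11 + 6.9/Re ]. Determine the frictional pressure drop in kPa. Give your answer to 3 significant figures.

ΔP ≈ 12.7 kPa

A = πD²/4 = π(0.0285)²/4 = 0.0006379 m²; mean velocity V = ṁ/(ρA) = 2.95/(997 · 0.0006379) = 4.638 m/s.
Reynolds number Re = ρVD/μ = 997 · 4.638 · 0.0285 / 0.00028 = 4.707e+05.
Re > 4000 → turbulent. Relative roughness ε/D = 2.5e-06/0.0285 = 8.77e-05. Haaland: 1/√f = -1.8 log₁₀[(8.77e-05/3.7)^1.11 + 6.9/4.707e+05] = -1.8 log₁₀[7.35e-06 + 1.47e-05] = 8.383, so f = 0.01423.
Darcy-Weisbach: ΔP = f(L/D)(ρV²/2) = 0.01423·(2.37/0.0285)·(997·4.638²/2) = 0.01423·83.16·1.072e+04 = 1.269e+04 Pa.
ΔP = 1.269e+04 Pa = 12.7 kPa.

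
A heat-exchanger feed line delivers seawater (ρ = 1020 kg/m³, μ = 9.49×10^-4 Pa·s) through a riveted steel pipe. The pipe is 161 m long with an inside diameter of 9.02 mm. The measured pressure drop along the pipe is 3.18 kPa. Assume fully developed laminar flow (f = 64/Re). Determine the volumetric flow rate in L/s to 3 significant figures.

Q ≈ 0.00338 L/s

For laminar flow, f = 64/Re with Re = ρVD/μ, so Darcy-Weisbach reduces to ΔP = 32μLV/D². Solving for V: V = ΔP·D²/(32μL) = 3180·(0.00902)²/(32·0.000949·161) = 0.05292 m/s.
Check: Re = ρVD/μ = 1020·0.05292·0.00902/0.000949 = 513 < 2300, so the laminar assumption holds.
Q = V·A = 0.05292·(π/4·0.00902²) = 3.381e-06 m³/s = 0.00338 L/s.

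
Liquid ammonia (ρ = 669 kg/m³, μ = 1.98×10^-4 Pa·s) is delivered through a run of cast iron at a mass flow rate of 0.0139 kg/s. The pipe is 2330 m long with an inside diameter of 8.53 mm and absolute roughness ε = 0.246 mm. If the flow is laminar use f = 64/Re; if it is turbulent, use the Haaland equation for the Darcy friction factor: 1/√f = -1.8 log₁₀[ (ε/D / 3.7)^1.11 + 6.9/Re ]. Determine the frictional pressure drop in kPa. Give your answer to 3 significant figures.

ΔP ≈ 716 kPa

A = πD²/4 = π(0.00853)²/4 = 5.715e-05 m²; mean velocity V = ṁ/(ρA) = 0.0139/(669 · 5.715e-05) = 0.3636 m/s.
Reynolds number Re = ρVD/μ = 669 · 0.3636 · 0.00853 / 0.000198 = 1.048e+04.
Re > 4000 → turbulent. Relative roughness ε/D = 0.000246/0.00853 = 0.0288. Haaland: 1/√f = -1.8 log₁₀[(0.0288/3.7)^1.11 + 6.9/1.048e+04] = -1.8 log₁₀[0.00457 + 0.000658] = 4.107, so f = 0.05929.
Darcy-Weisbach: ΔP = f(L/D)(ρV²/2) = 0.05929·(2330/0.00853)·(669·0.3636²/2) = 0.05929·2.732e+05·44.22 = 7.161e+05 Pa.
ΔP = 7.161e+05 Pa = 716 kPa.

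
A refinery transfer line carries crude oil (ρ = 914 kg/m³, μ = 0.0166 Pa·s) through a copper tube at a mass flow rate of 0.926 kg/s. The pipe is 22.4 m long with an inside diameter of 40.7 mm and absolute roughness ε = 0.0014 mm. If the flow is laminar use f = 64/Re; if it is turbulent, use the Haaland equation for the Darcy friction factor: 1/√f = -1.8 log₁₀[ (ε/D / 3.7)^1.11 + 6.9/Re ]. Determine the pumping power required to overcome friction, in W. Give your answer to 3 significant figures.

A = πD²/4 = π(0.0407)²/4 = 0.001301 m²; mean velocity V = ṁ/(ρA) = 0.926/(914 · 0.001301) = 0.7787 m/s.
Reynolds number Re = ρVD/μ = 914 · 0.7787 · 0.0407 / 0.0166 = 1745.
Re < 2300 → laminar flow, so f = 64/Re = 64/1745 = 0.03667 (the turbulent correlation is not needed).
Darcy-Weisbach: ΔP = f(L/D)(ρV²/2) = 0.03667·(22.4/0.0407)·(914·0.7787²/2) = 0.03667·550.4·277.1 = 5594 Pa.
Q = ṁ/ρ = 0.926/914 = 0.001013 m³/s.
Pumping power P = QΔP = 0.001013·5594 = 5.667 W = 5.67 W.

P ≈ 5.67 W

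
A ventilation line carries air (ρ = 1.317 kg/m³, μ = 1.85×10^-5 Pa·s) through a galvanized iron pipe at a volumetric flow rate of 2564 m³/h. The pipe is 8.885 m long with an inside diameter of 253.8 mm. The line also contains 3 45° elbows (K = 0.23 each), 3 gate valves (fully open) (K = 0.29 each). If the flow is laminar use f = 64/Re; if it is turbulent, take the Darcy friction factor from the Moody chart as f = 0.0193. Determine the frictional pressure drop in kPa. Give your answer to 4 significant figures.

Q = 2564 m³/h = 2564/3600 = 0.7122 m³/s.
Cross-sectional area A = πD²/4 = π(0.2538)²/4 = 0.05059 m²; mean velocity V = Q/A = 0.7122/0.05059 = 14.08 m/s.
Reynolds number Re = ρVD/μ = 1.317 · 14.08 · 0.2538 / 1.85e-05 = 2.544e+05.
Re > 4000 → turbulent; use the Moody-chart value f = 0.0193.
Total minor-loss coefficient ΣK = 3·0.23 + 3·0.29 = 1.56.
ΔP = [f·L/D + ΣK]·(ρV²/2) = [0.0193·8.885/0.2538 + 1.56]·(1.317·14.08²/2) = [0.6757 + 1.56]·130.5 = 291.8 Pa.
ΔP = 291.8 Pa = 0.2918 kPa.

ΔP ≈ 0.2918 kPa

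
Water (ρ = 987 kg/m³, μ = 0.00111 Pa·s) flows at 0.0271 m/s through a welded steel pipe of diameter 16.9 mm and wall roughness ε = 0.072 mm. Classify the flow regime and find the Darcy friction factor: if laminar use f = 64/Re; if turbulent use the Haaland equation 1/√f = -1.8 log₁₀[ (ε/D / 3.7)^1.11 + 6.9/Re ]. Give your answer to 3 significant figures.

Re = ρVD/μ = 987·0.0271·0.0169/0.00111 = 407.2.
Re < 2300 → laminar, so f = 64/Re = 0.1572 (roughness is irrelevant in laminar flow).

f ≈ 0.157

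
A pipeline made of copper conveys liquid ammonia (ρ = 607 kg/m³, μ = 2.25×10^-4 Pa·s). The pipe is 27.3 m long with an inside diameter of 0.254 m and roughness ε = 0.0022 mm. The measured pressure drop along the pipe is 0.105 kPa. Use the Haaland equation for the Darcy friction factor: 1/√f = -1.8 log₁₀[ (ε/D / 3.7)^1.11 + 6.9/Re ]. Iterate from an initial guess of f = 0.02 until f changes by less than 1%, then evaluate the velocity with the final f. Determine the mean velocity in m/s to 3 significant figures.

Rearranging Darcy-Weisbach: V = √(2·ΔP·D/(f·L·ρ)). With ε/D = 2.2e-06/0.254 = 8.66e-06, iterate starting from f = 0.02:
  f = 0.02 → V = √(2·105·0.254/(0.02·27.3·607)) = 0.4012 m/s; Re = ρVD/μ = 2.749e+05; f → 0.01465
  f = 0.01465 → V = 0.4688 m/s; Re = 3.212e+05; f → 0.01423
  f = 0.01423 → V = 0.4756 m/s; Re = 3.259e+05; f → 0.0142
Converged (Δf/f < 1%). With the final f = 0.0142: V = √(2·105·0.254/(0.0142·27.3·607)) = 0.4762 m/s.

V ≈ 0.476 m/s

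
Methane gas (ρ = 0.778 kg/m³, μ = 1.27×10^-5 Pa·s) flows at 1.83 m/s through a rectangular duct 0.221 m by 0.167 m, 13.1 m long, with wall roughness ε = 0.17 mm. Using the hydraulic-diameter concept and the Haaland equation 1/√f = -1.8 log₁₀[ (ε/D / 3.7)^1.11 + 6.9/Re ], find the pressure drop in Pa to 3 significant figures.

ΔP ≈ 2.43 Pa

Hydraulic diameter D_h = 4A/P = 4·(0.221·0.167)/(2·(0.221+0.167)) = 0.1476/0.776 = 0.1902 m.
Re = ρVD_h/μ = 0.778·1.83·0.1902/1.27e-05 = 2.133e+04.
ε/D_h = 0.00017/0.1902 = 0.000894; Haaland gives 1/√f = -1.8 log₁₀[9.66e-05+0.000324] = 6.078, so f = 0.02707.
ΔP = f(L/D_h)(ρV²/2) = 0.02707·13.1/0.1902·1.303 = 2.428 Pa.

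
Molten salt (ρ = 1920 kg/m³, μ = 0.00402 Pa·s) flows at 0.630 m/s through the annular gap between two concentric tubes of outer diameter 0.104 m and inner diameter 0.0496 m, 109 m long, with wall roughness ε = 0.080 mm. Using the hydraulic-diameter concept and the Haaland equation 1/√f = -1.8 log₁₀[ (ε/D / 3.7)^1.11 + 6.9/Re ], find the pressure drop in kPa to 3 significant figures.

Hydraulic diameter D_h = 4A/P = D_o - D_i = 0.104 - 0.0496 = 0.0544 m.
Re = ρVD_h/μ = 1920·0.63·0.0544/0.00402 = 1.637e+04.
ε/D_h = 8e-05/0.0544 = 0.00147; Haaland gives 1/√f = -1.8 log₁₀[0.000168+0.000422] = 5.813, so f = 0.02959.
ΔP = f(L/D_h)(ρV²/2) = 0.02959·109/0.0544·381 = 2.259e+04 Pa.
ΔP = 22.6 kPa.

ΔP ≈ 22.6 kPa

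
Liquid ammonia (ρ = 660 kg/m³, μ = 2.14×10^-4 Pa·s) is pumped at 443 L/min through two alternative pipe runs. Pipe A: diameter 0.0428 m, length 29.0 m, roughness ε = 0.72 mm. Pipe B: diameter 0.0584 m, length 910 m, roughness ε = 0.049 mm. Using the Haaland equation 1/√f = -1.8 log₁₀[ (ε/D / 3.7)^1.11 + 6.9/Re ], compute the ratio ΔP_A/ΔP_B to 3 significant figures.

ΔP_A/ΔP_B ≈ 0.354

Pipe A: V = Q/A = 0.007383/0.001439 = 5.132 m/s; Re = 6.774e+05; ε/D = 0.0168; Haaland → f = 0.04572; ΔP_A = f(L/D)(ρV²/2) = 2.692e+05 Pa.
Pipe B: V = Q/A = 0.007383/0.002679 = 2.756 m/s; Re = 4.965e+05; ε/D = 0.000839; Haaland → f = 0.01946; ΔP_B = f(L/D)(ρV²/2) = 7.601e+05 Pa.
ΔP_A/ΔP_B = 2.692e+05/7.601e+05 = 0.354.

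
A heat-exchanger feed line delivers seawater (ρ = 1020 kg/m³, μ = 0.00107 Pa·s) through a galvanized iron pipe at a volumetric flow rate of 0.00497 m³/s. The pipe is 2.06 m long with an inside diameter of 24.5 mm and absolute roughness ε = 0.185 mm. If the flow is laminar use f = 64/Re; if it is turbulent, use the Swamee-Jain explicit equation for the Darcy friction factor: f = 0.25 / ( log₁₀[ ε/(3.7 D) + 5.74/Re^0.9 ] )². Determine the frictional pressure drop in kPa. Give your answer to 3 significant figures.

Cross-sectional area A = πD²/4 = π(0.0245)²/4 = 0.0004714 m²; mean velocity V = Q/A = 0.00497/0.0004714 = 10.54 m/s.
Reynolds number Re = ρVD/μ = 1020 · 10.54 · 0.0245 / 0.00107 = 2.462e+05.
Re > 4000 → turbulent. Relative roughness ε/D = 0.000185/0.0245 = 0.00755. Swamee-Jain: f = 0.25/(log₁₀[0.00755/3.7 + 5.74/2.462e+05^0.9])² = 0.25/(log₁₀[0.00204 + 8.07e-05])² = 0.25/(-2.673)² = 0.03498.
Darcy-Weisbach: ΔP = f(L/D)(ρV²/2) = 0.03498·(2.06/0.0245)·(1020·10.54²/2) = 0.03498·84.08·5.668e+04 = 1.667e+05 Pa.
ΔP = 1.667e+05 Pa = 167 kPa.

ΔP ≈ 167 kPa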